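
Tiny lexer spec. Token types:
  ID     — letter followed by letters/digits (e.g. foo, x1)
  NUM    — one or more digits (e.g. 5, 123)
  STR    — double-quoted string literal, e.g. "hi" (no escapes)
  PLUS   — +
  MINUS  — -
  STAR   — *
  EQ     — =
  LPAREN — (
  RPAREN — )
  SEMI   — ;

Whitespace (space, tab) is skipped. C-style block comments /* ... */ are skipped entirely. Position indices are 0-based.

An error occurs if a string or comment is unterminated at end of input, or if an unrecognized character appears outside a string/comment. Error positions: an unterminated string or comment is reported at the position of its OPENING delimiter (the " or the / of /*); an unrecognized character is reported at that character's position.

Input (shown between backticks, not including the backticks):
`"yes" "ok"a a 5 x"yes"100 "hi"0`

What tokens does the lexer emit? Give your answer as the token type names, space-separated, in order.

Answer: STR STR ID ID NUM ID STR NUM STR NUM

Derivation:
pos=0: enter STRING mode
pos=0: emit STR "yes" (now at pos=5)
pos=6: enter STRING mode
pos=6: emit STR "ok" (now at pos=10)
pos=10: emit ID 'a' (now at pos=11)
pos=12: emit ID 'a' (now at pos=13)
pos=14: emit NUM '5' (now at pos=15)
pos=16: emit ID 'x' (now at pos=17)
pos=17: enter STRING mode
pos=17: emit STR "yes" (now at pos=22)
pos=22: emit NUM '100' (now at pos=25)
pos=26: enter STRING mode
pos=26: emit STR "hi" (now at pos=30)
pos=30: emit NUM '0' (now at pos=31)
DONE. 10 tokens: [STR, STR, ID, ID, NUM, ID, STR, NUM, STR, NUM]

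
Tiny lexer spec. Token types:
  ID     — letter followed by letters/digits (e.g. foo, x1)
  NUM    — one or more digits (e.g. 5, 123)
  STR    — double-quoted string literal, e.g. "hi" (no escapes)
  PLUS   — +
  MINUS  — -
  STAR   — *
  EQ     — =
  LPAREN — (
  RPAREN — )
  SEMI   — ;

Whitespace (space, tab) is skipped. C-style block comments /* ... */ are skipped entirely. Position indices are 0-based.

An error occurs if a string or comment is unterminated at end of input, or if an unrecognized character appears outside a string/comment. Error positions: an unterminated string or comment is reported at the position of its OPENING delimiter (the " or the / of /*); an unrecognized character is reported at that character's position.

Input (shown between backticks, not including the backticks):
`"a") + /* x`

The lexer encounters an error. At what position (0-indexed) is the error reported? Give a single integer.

Answer: 7

Derivation:
pos=0: enter STRING mode
pos=0: emit STR "a" (now at pos=3)
pos=3: emit RPAREN ')'
pos=5: emit PLUS '+'
pos=7: enter COMMENT mode (saw '/*')
pos=7: ERROR — unterminated comment (reached EOF)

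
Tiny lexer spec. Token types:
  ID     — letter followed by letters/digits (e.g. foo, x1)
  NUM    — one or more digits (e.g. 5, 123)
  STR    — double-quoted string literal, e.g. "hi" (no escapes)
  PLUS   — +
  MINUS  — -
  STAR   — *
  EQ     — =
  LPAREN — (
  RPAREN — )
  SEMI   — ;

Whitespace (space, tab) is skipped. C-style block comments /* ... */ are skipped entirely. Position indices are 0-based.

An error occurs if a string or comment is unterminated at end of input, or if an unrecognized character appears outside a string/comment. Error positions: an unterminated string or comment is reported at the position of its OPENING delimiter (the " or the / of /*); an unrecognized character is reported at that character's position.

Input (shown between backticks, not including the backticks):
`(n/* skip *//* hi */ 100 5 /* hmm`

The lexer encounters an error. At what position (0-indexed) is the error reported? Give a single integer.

pos=0: emit LPAREN '('
pos=1: emit ID 'n' (now at pos=2)
pos=2: enter COMMENT mode (saw '/*')
exit COMMENT mode (now at pos=12)
pos=12: enter COMMENT mode (saw '/*')
exit COMMENT mode (now at pos=20)
pos=21: emit NUM '100' (now at pos=24)
pos=25: emit NUM '5' (now at pos=26)
pos=27: enter COMMENT mode (saw '/*')
pos=27: ERROR — unterminated comment (reached EOF)

Answer: 27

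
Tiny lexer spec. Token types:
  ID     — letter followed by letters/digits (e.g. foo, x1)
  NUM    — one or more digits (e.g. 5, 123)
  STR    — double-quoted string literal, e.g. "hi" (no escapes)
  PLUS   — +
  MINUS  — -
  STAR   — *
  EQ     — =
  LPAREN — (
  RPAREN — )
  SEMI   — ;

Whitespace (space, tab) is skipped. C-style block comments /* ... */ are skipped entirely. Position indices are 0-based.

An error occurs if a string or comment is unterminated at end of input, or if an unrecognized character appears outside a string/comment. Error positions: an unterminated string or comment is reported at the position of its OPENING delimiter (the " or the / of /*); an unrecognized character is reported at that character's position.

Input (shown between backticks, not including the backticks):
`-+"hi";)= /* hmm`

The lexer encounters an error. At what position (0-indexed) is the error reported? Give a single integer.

pos=0: emit MINUS '-'
pos=1: emit PLUS '+'
pos=2: enter STRING mode
pos=2: emit STR "hi" (now at pos=6)
pos=6: emit SEMI ';'
pos=7: emit RPAREN ')'
pos=8: emit EQ '='
pos=10: enter COMMENT mode (saw '/*')
pos=10: ERROR — unterminated comment (reached EOF)

Answer: 10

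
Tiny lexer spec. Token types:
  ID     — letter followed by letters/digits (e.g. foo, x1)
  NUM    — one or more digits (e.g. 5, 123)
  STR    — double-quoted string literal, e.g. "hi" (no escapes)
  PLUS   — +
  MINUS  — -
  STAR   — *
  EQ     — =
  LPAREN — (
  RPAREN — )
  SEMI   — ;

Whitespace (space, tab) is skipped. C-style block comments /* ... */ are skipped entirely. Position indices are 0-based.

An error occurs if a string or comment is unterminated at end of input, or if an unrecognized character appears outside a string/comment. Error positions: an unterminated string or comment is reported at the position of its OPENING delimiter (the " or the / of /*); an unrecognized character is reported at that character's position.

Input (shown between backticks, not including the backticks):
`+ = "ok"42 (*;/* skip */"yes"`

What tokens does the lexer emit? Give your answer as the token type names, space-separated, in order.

Answer: PLUS EQ STR NUM LPAREN STAR SEMI STR

Derivation:
pos=0: emit PLUS '+'
pos=2: emit EQ '='
pos=4: enter STRING mode
pos=4: emit STR "ok" (now at pos=8)
pos=8: emit NUM '42' (now at pos=10)
pos=11: emit LPAREN '('
pos=12: emit STAR '*'
pos=13: emit SEMI ';'
pos=14: enter COMMENT mode (saw '/*')
exit COMMENT mode (now at pos=24)
pos=24: enter STRING mode
pos=24: emit STR "yes" (now at pos=29)
DONE. 8 tokens: [PLUS, EQ, STR, NUM, LPAREN, STAR, SEMI, STR]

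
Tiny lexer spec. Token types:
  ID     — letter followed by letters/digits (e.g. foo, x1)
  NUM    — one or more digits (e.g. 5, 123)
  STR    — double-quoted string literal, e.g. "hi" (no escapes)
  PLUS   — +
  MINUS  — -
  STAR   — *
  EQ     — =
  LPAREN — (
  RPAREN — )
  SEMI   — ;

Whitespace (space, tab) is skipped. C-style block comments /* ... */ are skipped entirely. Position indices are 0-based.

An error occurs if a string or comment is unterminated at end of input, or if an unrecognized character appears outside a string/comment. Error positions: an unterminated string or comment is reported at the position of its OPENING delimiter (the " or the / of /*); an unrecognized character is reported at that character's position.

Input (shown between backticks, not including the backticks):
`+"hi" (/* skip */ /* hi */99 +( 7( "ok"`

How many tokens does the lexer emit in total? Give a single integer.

pos=0: emit PLUS '+'
pos=1: enter STRING mode
pos=1: emit STR "hi" (now at pos=5)
pos=6: emit LPAREN '('
pos=7: enter COMMENT mode (saw '/*')
exit COMMENT mode (now at pos=17)
pos=18: enter COMMENT mode (saw '/*')
exit COMMENT mode (now at pos=26)
pos=26: emit NUM '99' (now at pos=28)
pos=29: emit PLUS '+'
pos=30: emit LPAREN '('
pos=32: emit NUM '7' (now at pos=33)
pos=33: emit LPAREN '('
pos=35: enter STRING mode
pos=35: emit STR "ok" (now at pos=39)
DONE. 9 tokens: [PLUS, STR, LPAREN, NUM, PLUS, LPAREN, NUM, LPAREN, STR]

Answer: 9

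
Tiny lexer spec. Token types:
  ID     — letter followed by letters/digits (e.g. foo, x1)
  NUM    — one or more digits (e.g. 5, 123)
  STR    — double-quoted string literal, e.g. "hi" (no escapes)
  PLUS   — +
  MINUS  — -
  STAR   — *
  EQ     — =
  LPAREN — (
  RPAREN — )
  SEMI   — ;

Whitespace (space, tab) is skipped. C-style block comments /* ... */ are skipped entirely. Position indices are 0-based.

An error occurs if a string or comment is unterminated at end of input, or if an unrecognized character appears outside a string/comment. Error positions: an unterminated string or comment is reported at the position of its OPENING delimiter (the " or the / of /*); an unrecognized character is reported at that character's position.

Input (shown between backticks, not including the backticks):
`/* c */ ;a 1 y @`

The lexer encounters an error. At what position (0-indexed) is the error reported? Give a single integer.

pos=0: enter COMMENT mode (saw '/*')
exit COMMENT mode (now at pos=7)
pos=8: emit SEMI ';'
pos=9: emit ID 'a' (now at pos=10)
pos=11: emit NUM '1' (now at pos=12)
pos=13: emit ID 'y' (now at pos=14)
pos=15: ERROR — unrecognized char '@'

Answer: 15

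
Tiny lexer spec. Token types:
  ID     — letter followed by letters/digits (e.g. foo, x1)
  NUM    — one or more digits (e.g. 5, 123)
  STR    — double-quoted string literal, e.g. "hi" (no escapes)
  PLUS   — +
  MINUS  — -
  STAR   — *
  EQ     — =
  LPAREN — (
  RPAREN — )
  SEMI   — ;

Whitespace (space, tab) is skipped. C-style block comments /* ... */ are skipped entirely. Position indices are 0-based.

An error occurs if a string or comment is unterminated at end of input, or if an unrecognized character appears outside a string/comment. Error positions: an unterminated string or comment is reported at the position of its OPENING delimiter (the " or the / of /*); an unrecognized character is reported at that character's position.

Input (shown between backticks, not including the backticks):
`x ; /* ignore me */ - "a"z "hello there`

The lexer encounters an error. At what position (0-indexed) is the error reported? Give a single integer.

pos=0: emit ID 'x' (now at pos=1)
pos=2: emit SEMI ';'
pos=4: enter COMMENT mode (saw '/*')
exit COMMENT mode (now at pos=19)
pos=20: emit MINUS '-'
pos=22: enter STRING mode
pos=22: emit STR "a" (now at pos=25)
pos=25: emit ID 'z' (now at pos=26)
pos=27: enter STRING mode
pos=27: ERROR — unterminated string

Answer: 27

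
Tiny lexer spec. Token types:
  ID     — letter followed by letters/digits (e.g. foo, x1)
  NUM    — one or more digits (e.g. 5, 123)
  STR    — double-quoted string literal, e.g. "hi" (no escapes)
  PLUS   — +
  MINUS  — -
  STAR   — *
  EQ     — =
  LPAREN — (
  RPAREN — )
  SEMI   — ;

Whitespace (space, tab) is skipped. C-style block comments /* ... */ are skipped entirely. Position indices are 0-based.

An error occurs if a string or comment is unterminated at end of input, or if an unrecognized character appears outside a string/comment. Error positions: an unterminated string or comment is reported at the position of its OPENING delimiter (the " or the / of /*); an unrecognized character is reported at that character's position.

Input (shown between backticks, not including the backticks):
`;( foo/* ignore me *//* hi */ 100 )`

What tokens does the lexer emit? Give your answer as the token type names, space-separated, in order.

pos=0: emit SEMI ';'
pos=1: emit LPAREN '('
pos=3: emit ID 'foo' (now at pos=6)
pos=6: enter COMMENT mode (saw '/*')
exit COMMENT mode (now at pos=21)
pos=21: enter COMMENT mode (saw '/*')
exit COMMENT mode (now at pos=29)
pos=30: emit NUM '100' (now at pos=33)
pos=34: emit RPAREN ')'
DONE. 5 tokens: [SEMI, LPAREN, ID, NUM, RPAREN]

Answer: SEMI LPAREN ID NUM RPAREN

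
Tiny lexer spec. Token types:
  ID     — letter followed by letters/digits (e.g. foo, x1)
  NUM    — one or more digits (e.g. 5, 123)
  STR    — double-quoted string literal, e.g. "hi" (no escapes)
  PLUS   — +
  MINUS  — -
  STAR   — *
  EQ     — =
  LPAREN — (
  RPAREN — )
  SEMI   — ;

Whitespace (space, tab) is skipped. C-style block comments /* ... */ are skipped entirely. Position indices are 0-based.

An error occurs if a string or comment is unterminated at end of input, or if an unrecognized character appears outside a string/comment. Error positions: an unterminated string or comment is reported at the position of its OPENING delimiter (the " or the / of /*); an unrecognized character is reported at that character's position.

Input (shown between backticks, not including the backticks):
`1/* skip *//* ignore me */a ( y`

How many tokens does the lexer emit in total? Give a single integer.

pos=0: emit NUM '1' (now at pos=1)
pos=1: enter COMMENT mode (saw '/*')
exit COMMENT mode (now at pos=11)
pos=11: enter COMMENT mode (saw '/*')
exit COMMENT mode (now at pos=26)
pos=26: emit ID 'a' (now at pos=27)
pos=28: emit LPAREN '('
pos=30: emit ID 'y' (now at pos=31)
DONE. 4 tokens: [NUM, ID, LPAREN, ID]

Answer: 4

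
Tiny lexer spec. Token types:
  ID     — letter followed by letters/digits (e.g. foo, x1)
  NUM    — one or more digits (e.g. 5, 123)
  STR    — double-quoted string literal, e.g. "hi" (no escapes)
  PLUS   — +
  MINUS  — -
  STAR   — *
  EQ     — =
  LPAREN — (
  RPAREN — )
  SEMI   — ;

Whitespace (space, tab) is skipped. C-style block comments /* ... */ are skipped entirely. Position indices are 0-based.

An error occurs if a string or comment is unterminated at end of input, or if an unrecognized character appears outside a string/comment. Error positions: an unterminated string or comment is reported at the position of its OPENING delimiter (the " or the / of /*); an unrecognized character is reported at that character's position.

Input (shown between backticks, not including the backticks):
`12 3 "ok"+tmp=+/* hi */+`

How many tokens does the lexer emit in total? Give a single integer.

pos=0: emit NUM '12' (now at pos=2)
pos=3: emit NUM '3' (now at pos=4)
pos=5: enter STRING mode
pos=5: emit STR "ok" (now at pos=9)
pos=9: emit PLUS '+'
pos=10: emit ID 'tmp' (now at pos=13)
pos=13: emit EQ '='
pos=14: emit PLUS '+'
pos=15: enter COMMENT mode (saw '/*')
exit COMMENT mode (now at pos=23)
pos=23: emit PLUS '+'
DONE. 8 tokens: [NUM, NUM, STR, PLUS, ID, EQ, PLUS, PLUS]

Answer: 8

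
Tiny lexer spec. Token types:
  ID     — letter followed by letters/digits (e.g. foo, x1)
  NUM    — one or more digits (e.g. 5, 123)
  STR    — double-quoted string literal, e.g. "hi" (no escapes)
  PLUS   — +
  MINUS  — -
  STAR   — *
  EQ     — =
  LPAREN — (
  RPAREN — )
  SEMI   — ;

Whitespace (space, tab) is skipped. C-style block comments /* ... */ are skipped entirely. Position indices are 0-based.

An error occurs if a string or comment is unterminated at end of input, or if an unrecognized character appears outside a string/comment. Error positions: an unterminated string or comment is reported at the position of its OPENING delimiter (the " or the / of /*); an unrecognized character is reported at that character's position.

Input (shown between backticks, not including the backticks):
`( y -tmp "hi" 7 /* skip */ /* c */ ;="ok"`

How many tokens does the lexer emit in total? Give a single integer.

Answer: 9

Derivation:
pos=0: emit LPAREN '('
pos=2: emit ID 'y' (now at pos=3)
pos=4: emit MINUS '-'
pos=5: emit ID 'tmp' (now at pos=8)
pos=9: enter STRING mode
pos=9: emit STR "hi" (now at pos=13)
pos=14: emit NUM '7' (now at pos=15)
pos=16: enter COMMENT mode (saw '/*')
exit COMMENT mode (now at pos=26)
pos=27: enter COMMENT mode (saw '/*')
exit COMMENT mode (now at pos=34)
pos=35: emit SEMI ';'
pos=36: emit EQ '='
pos=37: enter STRING mode
pos=37: emit STR "ok" (now at pos=41)
DONE. 9 tokens: [LPAREN, ID, MINUS, ID, STR, NUM, SEMI, EQ, STR]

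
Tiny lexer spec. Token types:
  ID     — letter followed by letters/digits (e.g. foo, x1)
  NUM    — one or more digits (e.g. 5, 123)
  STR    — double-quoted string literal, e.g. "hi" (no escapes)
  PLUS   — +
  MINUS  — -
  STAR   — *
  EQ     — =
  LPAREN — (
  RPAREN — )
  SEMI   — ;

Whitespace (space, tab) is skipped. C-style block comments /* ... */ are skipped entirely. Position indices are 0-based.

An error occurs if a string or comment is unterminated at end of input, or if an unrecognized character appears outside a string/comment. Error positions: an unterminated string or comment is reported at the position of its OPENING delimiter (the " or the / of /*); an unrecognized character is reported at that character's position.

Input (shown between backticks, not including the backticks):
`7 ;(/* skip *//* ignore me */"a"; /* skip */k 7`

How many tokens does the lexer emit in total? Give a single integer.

pos=0: emit NUM '7' (now at pos=1)
pos=2: emit SEMI ';'
pos=3: emit LPAREN '('
pos=4: enter COMMENT mode (saw '/*')
exit COMMENT mode (now at pos=14)
pos=14: enter COMMENT mode (saw '/*')
exit COMMENT mode (now at pos=29)
pos=29: enter STRING mode
pos=29: emit STR "a" (now at pos=32)
pos=32: emit SEMI ';'
pos=34: enter COMMENT mode (saw '/*')
exit COMMENT mode (now at pos=44)
pos=44: emit ID 'k' (now at pos=45)
pos=46: emit NUM '7' (now at pos=47)
DONE. 7 tokens: [NUM, SEMI, LPAREN, STR, SEMI, ID, NUM]

Answer: 7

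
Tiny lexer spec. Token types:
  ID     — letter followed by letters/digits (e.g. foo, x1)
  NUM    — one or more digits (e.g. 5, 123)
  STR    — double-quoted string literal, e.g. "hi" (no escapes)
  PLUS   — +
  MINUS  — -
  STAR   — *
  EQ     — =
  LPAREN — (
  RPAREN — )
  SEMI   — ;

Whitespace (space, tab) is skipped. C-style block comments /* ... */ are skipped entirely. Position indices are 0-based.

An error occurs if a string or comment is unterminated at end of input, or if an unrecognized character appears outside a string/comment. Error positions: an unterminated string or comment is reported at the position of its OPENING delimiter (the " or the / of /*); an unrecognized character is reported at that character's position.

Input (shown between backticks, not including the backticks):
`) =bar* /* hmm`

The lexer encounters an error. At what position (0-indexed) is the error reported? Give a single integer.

Answer: 8

Derivation:
pos=0: emit RPAREN ')'
pos=2: emit EQ '='
pos=3: emit ID 'bar' (now at pos=6)
pos=6: emit STAR '*'
pos=8: enter COMMENT mode (saw '/*')
pos=8: ERROR — unterminated comment (reached EOF)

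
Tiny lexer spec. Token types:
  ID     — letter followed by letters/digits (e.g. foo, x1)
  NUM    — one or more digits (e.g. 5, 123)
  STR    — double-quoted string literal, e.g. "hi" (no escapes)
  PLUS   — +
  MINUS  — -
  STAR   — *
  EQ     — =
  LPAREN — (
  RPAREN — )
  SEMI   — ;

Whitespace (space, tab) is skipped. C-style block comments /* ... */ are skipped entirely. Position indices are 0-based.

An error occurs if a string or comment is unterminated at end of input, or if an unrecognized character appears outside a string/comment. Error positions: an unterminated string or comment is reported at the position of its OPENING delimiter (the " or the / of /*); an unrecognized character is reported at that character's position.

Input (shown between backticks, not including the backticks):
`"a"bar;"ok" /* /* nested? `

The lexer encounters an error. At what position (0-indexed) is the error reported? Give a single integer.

Answer: 12

Derivation:
pos=0: enter STRING mode
pos=0: emit STR "a" (now at pos=3)
pos=3: emit ID 'bar' (now at pos=6)
pos=6: emit SEMI ';'
pos=7: enter STRING mode
pos=7: emit STR "ok" (now at pos=11)
pos=12: enter COMMENT mode (saw '/*')
pos=12: ERROR — unterminated comment (reached EOF)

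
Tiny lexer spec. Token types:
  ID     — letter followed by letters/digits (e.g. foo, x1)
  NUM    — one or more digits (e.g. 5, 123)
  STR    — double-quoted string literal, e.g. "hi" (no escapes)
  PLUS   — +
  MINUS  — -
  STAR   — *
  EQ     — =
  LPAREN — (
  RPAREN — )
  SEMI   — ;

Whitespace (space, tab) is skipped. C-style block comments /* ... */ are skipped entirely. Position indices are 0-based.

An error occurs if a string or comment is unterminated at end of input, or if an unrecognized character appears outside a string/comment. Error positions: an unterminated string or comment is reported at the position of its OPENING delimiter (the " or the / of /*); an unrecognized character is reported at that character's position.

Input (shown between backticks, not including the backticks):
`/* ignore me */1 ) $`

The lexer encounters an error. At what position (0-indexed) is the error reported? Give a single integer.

Answer: 19

Derivation:
pos=0: enter COMMENT mode (saw '/*')
exit COMMENT mode (now at pos=15)
pos=15: emit NUM '1' (now at pos=16)
pos=17: emit RPAREN ')'
pos=19: ERROR — unrecognized char '$'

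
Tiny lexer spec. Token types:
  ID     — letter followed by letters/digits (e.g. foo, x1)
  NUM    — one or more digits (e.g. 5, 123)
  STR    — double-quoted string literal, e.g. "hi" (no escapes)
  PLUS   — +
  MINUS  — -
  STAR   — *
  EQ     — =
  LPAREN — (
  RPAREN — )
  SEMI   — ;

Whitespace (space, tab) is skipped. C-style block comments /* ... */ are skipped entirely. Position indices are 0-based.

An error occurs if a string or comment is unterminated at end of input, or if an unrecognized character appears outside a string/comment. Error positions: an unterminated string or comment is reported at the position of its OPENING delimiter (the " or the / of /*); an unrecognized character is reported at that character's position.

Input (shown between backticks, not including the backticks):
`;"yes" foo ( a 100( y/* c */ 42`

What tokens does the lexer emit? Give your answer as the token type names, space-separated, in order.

Answer: SEMI STR ID LPAREN ID NUM LPAREN ID NUM

Derivation:
pos=0: emit SEMI ';'
pos=1: enter STRING mode
pos=1: emit STR "yes" (now at pos=6)
pos=7: emit ID 'foo' (now at pos=10)
pos=11: emit LPAREN '('
pos=13: emit ID 'a' (now at pos=14)
pos=15: emit NUM '100' (now at pos=18)
pos=18: emit LPAREN '('
pos=20: emit ID 'y' (now at pos=21)
pos=21: enter COMMENT mode (saw '/*')
exit COMMENT mode (now at pos=28)
pos=29: emit NUM '42' (now at pos=31)
DONE. 9 tokens: [SEMI, STR, ID, LPAREN, ID, NUM, LPAREN, ID, NUM]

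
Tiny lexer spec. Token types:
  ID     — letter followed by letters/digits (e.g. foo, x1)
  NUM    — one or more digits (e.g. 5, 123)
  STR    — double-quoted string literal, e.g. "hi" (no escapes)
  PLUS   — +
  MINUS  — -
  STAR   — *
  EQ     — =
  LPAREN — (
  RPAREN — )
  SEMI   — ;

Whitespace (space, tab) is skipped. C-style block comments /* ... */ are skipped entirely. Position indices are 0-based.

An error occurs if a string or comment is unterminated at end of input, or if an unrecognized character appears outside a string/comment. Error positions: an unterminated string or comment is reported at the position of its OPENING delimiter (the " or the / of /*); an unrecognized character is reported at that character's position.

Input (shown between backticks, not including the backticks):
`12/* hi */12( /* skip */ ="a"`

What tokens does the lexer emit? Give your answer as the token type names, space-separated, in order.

pos=0: emit NUM '12' (now at pos=2)
pos=2: enter COMMENT mode (saw '/*')
exit COMMENT mode (now at pos=10)
pos=10: emit NUM '12' (now at pos=12)
pos=12: emit LPAREN '('
pos=14: enter COMMENT mode (saw '/*')
exit COMMENT mode (now at pos=24)
pos=25: emit EQ '='
pos=26: enter STRING mode
pos=26: emit STR "a" (now at pos=29)
DONE. 5 tokens: [NUM, NUM, LPAREN, EQ, STR]

Answer: NUM NUM LPAREN EQ STR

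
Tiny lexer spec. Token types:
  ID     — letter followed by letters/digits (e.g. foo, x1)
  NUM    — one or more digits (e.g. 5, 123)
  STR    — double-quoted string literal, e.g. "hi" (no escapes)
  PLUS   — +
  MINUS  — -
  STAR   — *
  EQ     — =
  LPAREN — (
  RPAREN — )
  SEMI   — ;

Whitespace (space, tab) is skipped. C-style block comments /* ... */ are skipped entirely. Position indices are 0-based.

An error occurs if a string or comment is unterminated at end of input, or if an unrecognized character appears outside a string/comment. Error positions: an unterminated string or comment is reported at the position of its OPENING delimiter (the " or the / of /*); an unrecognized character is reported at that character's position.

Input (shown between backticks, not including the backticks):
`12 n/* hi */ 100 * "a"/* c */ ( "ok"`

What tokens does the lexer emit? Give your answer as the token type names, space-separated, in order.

Answer: NUM ID NUM STAR STR LPAREN STR

Derivation:
pos=0: emit NUM '12' (now at pos=2)
pos=3: emit ID 'n' (now at pos=4)
pos=4: enter COMMENT mode (saw '/*')
exit COMMENT mode (now at pos=12)
pos=13: emit NUM '100' (now at pos=16)
pos=17: emit STAR '*'
pos=19: enter STRING mode
pos=19: emit STR "a" (now at pos=22)
pos=22: enter COMMENT mode (saw '/*')
exit COMMENT mode (now at pos=29)
pos=30: emit LPAREN '('
pos=32: enter STRING mode
pos=32: emit STR "ok" (now at pos=36)
DONE. 7 tokens: [NUM, ID, NUM, STAR, STR, LPAREN, STR]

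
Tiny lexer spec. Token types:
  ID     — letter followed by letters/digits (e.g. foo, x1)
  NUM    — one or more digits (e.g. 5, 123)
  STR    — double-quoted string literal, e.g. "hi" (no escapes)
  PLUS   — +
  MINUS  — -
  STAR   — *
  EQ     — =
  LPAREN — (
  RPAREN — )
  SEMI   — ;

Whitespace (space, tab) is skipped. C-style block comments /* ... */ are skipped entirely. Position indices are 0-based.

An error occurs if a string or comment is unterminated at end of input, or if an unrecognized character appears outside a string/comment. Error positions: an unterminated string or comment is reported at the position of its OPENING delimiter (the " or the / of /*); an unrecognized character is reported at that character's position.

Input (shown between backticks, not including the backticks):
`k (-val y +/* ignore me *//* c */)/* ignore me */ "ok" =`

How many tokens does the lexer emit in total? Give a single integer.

pos=0: emit ID 'k' (now at pos=1)
pos=2: emit LPAREN '('
pos=3: emit MINUS '-'
pos=4: emit ID 'val' (now at pos=7)
pos=8: emit ID 'y' (now at pos=9)
pos=10: emit PLUS '+'
pos=11: enter COMMENT mode (saw '/*')
exit COMMENT mode (now at pos=26)
pos=26: enter COMMENT mode (saw '/*')
exit COMMENT mode (now at pos=33)
pos=33: emit RPAREN ')'
pos=34: enter COMMENT mode (saw '/*')
exit COMMENT mode (now at pos=49)
pos=50: enter STRING mode
pos=50: emit STR "ok" (now at pos=54)
pos=55: emit EQ '='
DONE. 9 tokens: [ID, LPAREN, MINUS, ID, ID, PLUS, RPAREN, STR, EQ]

Answer: 9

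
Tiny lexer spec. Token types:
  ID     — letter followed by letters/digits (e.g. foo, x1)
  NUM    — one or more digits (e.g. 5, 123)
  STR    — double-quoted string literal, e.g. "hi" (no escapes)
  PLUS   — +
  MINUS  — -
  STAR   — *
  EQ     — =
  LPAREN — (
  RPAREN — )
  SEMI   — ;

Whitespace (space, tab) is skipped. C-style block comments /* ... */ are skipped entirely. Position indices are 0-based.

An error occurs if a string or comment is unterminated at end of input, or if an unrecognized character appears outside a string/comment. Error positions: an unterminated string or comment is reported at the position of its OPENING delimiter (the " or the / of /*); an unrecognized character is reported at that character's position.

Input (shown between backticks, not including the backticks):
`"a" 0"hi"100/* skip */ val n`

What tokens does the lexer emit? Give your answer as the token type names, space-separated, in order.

Answer: STR NUM STR NUM ID ID

Derivation:
pos=0: enter STRING mode
pos=0: emit STR "a" (now at pos=3)
pos=4: emit NUM '0' (now at pos=5)
pos=5: enter STRING mode
pos=5: emit STR "hi" (now at pos=9)
pos=9: emit NUM '100' (now at pos=12)
pos=12: enter COMMENT mode (saw '/*')
exit COMMENT mode (now at pos=22)
pos=23: emit ID 'val' (now at pos=26)
pos=27: emit ID 'n' (now at pos=28)
DONE. 6 tokens: [STR, NUM, STR, NUM, ID, ID]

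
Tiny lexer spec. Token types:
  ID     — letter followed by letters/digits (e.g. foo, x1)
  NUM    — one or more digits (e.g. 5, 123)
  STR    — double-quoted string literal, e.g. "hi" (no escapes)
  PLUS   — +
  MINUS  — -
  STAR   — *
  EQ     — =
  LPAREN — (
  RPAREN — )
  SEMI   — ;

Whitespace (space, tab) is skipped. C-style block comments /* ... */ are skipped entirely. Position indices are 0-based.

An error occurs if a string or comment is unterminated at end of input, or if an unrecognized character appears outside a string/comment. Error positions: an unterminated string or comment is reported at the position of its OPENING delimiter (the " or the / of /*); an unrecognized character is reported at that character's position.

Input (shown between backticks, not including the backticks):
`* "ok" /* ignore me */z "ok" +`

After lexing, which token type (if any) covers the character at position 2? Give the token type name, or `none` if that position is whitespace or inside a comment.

pos=0: emit STAR '*'
pos=2: enter STRING mode
pos=2: emit STR "ok" (now at pos=6)
pos=7: enter COMMENT mode (saw '/*')
exit COMMENT mode (now at pos=22)
pos=22: emit ID 'z' (now at pos=23)
pos=24: enter STRING mode
pos=24: emit STR "ok" (now at pos=28)
pos=29: emit PLUS '+'
DONE. 5 tokens: [STAR, STR, ID, STR, PLUS]
Position 2: char is '"' -> STR

Answer: STR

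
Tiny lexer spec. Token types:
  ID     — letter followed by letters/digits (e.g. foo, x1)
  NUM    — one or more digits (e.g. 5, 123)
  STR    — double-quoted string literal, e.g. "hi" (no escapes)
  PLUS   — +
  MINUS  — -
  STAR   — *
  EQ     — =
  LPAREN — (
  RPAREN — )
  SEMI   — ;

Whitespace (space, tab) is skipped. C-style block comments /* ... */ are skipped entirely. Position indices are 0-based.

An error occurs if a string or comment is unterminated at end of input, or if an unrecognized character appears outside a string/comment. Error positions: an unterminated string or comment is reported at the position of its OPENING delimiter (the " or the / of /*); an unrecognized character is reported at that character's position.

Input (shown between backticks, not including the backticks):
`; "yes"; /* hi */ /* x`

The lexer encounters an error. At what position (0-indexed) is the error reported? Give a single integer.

pos=0: emit SEMI ';'
pos=2: enter STRING mode
pos=2: emit STR "yes" (now at pos=7)
pos=7: emit SEMI ';'
pos=9: enter COMMENT mode (saw '/*')
exit COMMENT mode (now at pos=17)
pos=18: enter COMMENT mode (saw '/*')
pos=18: ERROR — unterminated comment (reached EOF)

Answer: 18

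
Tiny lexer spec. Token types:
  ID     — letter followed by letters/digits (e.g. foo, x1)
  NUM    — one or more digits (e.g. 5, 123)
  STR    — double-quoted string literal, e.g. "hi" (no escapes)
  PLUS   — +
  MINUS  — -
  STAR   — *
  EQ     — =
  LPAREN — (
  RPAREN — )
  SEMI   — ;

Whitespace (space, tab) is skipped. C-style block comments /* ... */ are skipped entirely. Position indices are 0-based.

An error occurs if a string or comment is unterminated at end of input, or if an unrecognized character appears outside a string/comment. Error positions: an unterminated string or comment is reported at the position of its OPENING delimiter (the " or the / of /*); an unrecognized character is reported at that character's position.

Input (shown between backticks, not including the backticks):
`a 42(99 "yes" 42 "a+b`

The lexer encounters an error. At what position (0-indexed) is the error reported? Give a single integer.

pos=0: emit ID 'a' (now at pos=1)
pos=2: emit NUM '42' (now at pos=4)
pos=4: emit LPAREN '('
pos=5: emit NUM '99' (now at pos=7)
pos=8: enter STRING mode
pos=8: emit STR "yes" (now at pos=13)
pos=14: emit NUM '42' (now at pos=16)
pos=17: enter STRING mode
pos=17: ERROR — unterminated string

Answer: 17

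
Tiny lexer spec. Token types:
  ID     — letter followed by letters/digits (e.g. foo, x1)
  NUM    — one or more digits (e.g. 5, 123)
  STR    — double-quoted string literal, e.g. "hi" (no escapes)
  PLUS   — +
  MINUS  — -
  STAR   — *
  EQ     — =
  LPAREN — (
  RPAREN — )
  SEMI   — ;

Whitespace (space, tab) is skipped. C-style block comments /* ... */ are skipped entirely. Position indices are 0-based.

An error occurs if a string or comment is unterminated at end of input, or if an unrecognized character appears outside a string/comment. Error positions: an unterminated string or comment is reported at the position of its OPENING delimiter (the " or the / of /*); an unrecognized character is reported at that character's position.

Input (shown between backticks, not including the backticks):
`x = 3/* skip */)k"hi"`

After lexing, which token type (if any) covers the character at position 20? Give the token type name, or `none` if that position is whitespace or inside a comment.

pos=0: emit ID 'x' (now at pos=1)
pos=2: emit EQ '='
pos=4: emit NUM '3' (now at pos=5)
pos=5: enter COMMENT mode (saw '/*')
exit COMMENT mode (now at pos=15)
pos=15: emit RPAREN ')'
pos=16: emit ID 'k' (now at pos=17)
pos=17: enter STRING mode
pos=17: emit STR "hi" (now at pos=21)
DONE. 6 tokens: [ID, EQ, NUM, RPAREN, ID, STR]
Position 20: char is '"' -> STR

Answer: STR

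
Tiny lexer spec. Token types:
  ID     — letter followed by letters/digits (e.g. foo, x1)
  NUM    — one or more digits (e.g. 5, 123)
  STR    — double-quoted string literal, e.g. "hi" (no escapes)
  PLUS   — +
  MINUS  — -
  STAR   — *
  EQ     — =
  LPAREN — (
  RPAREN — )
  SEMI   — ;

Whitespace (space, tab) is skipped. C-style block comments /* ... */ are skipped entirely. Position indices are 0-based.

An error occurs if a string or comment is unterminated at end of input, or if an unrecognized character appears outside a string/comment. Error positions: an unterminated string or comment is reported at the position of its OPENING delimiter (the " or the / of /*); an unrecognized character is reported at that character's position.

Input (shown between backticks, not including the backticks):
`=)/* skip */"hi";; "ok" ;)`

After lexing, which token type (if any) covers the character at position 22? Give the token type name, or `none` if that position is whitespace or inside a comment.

pos=0: emit EQ '='
pos=1: emit RPAREN ')'
pos=2: enter COMMENT mode (saw '/*')
exit COMMENT mode (now at pos=12)
pos=12: enter STRING mode
pos=12: emit STR "hi" (now at pos=16)
pos=16: emit SEMI ';'
pos=17: emit SEMI ';'
pos=19: enter STRING mode
pos=19: emit STR "ok" (now at pos=23)
pos=24: emit SEMI ';'
pos=25: emit RPAREN ')'
DONE. 8 tokens: [EQ, RPAREN, STR, SEMI, SEMI, STR, SEMI, RPAREN]
Position 22: char is '"' -> STR

Answer: STR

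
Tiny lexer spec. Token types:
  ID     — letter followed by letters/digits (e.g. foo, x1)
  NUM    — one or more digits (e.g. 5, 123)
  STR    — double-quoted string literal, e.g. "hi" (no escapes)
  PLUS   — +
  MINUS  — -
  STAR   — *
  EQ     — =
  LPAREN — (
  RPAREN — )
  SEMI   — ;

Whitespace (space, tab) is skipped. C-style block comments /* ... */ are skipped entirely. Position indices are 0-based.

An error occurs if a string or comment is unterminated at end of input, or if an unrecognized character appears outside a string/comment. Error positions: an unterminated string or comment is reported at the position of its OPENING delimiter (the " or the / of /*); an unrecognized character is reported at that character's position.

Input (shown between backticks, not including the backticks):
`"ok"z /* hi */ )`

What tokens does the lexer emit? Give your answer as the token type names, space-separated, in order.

pos=0: enter STRING mode
pos=0: emit STR "ok" (now at pos=4)
pos=4: emit ID 'z' (now at pos=5)
pos=6: enter COMMENT mode (saw '/*')
exit COMMENT mode (now at pos=14)
pos=15: emit RPAREN ')'
DONE. 3 tokens: [STR, ID, RPAREN]

Answer: STR ID RPAREN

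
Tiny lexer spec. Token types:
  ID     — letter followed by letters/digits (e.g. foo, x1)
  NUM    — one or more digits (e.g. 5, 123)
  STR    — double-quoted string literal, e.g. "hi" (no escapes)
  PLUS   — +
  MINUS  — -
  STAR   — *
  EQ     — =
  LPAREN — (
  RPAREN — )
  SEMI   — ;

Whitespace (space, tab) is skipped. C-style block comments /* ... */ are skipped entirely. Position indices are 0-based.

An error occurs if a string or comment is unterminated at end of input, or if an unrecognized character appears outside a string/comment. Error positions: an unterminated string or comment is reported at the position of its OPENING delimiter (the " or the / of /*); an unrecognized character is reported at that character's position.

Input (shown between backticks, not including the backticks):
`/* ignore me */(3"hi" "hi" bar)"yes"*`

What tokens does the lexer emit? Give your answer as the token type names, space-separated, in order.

Answer: LPAREN NUM STR STR ID RPAREN STR STAR

Derivation:
pos=0: enter COMMENT mode (saw '/*')
exit COMMENT mode (now at pos=15)
pos=15: emit LPAREN '('
pos=16: emit NUM '3' (now at pos=17)
pos=17: enter STRING mode
pos=17: emit STR "hi" (now at pos=21)
pos=22: enter STRING mode
pos=22: emit STR "hi" (now at pos=26)
pos=27: emit ID 'bar' (now at pos=30)
pos=30: emit RPAREN ')'
pos=31: enter STRING mode
pos=31: emit STR "yes" (now at pos=36)
pos=36: emit STAR '*'
DONE. 8 tokens: [LPAREN, NUM, STR, STR, ID, RPAREN, STR, STAR]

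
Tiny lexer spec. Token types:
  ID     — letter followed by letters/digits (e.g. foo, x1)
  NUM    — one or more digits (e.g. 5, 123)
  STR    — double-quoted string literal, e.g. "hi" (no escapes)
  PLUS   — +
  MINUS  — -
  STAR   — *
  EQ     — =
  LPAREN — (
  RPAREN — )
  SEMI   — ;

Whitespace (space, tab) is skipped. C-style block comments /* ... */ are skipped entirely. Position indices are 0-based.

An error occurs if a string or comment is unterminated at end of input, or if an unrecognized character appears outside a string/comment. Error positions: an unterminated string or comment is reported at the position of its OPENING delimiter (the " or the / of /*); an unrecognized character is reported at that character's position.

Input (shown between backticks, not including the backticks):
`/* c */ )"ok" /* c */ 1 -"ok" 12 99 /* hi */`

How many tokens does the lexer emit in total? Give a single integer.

pos=0: enter COMMENT mode (saw '/*')
exit COMMENT mode (now at pos=7)
pos=8: emit RPAREN ')'
pos=9: enter STRING mode
pos=9: emit STR "ok" (now at pos=13)
pos=14: enter COMMENT mode (saw '/*')
exit COMMENT mode (now at pos=21)
pos=22: emit NUM '1' (now at pos=23)
pos=24: emit MINUS '-'
pos=25: enter STRING mode
pos=25: emit STR "ok" (now at pos=29)
pos=30: emit NUM '12' (now at pos=32)
pos=33: emit NUM '99' (now at pos=35)
pos=36: enter COMMENT mode (saw '/*')
exit COMMENT mode (now at pos=44)
DONE. 7 tokens: [RPAREN, STR, NUM, MINUS, STR, NUM, NUM]

Answer: 7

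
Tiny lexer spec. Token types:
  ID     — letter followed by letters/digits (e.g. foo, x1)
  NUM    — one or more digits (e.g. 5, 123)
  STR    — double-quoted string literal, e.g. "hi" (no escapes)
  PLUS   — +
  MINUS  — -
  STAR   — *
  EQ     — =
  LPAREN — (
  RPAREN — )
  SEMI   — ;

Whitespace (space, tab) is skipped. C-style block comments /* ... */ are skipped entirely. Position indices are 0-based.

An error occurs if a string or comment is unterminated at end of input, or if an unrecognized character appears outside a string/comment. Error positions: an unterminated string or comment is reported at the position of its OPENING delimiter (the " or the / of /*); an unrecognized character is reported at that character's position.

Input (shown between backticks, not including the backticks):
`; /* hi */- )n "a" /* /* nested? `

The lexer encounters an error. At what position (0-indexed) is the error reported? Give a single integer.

pos=0: emit SEMI ';'
pos=2: enter COMMENT mode (saw '/*')
exit COMMENT mode (now at pos=10)
pos=10: emit MINUS '-'
pos=12: emit RPAREN ')'
pos=13: emit ID 'n' (now at pos=14)
pos=15: enter STRING mode
pos=15: emit STR "a" (now at pos=18)
pos=19: enter COMMENT mode (saw '/*')
pos=19: ERROR — unterminated comment (reached EOF)

Answer: 19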